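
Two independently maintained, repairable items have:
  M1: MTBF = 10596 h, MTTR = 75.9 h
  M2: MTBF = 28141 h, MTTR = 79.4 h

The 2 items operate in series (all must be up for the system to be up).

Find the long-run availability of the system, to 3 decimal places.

0.990

A(M1) = MTBF/(MTBF+MTTR) = 10596/(10596+75.9) = 0.992888
A(M2) = MTBF/(MTBF+MTTR) = 28141/(28141+79.4) = 0.997186
Series availability: 0.992888 × 0.997186 = 0.990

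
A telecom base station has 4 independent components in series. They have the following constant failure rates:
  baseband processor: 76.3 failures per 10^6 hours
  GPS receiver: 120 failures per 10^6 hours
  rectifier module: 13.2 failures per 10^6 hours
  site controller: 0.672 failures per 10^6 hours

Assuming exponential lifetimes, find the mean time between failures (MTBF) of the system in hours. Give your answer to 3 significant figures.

Series of exponential components: λ_sys = Σ λ_i
λ_sys = 0.0000763 + 0.000120 + 0.0000132 + 0.000000672 = 2.1017e-04 /h
MTBF = 1 / λ_sys = 4760 h

4760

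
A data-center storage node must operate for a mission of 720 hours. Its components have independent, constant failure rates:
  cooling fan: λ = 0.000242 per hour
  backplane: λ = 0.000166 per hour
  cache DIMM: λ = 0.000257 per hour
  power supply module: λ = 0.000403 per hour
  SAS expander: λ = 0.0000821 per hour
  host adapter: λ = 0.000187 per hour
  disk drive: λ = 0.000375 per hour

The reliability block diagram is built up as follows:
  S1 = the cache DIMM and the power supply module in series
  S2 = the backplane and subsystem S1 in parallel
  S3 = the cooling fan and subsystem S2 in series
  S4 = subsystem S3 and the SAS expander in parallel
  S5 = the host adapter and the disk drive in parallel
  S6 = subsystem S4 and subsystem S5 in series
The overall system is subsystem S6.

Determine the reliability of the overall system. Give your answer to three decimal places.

0.959

R(cooling fan) = exp(−0.000242 × 720) = 0.84010
R(backplane) = exp(−0.000166 × 720) = 0.88735
R(cache DIMM) = exp(−0.000257 × 720) = 0.83107
R(power supply module) = exp(−0.000403 × 720) = 0.74814
R(SAS expander) = exp(−0.0000821 × 720) = 0.94260
R(host adapter) = exp(−0.000187 × 720) = 0.87403
R(disk drive) = exp(−0.000375 × 720) = 0.76338
Series (cache DIMM and power supply module): 0.83107 × 0.74814 = 0.62176
Parallel (backplane and [0.62176]): 1 − (1 − 0.88735)(1 − 0.62176) = 0.95739
Series (cooling fan and [0.95739]): 0.84010 × 0.95739 = 0.80430
Parallel ([0.80430] and SAS expander): 1 − (1 − 0.80430)(1 − 0.94260) = 0.98877
Parallel (host adapter and disk drive): 1 − (1 − 0.87403)(1 − 0.76338) = 0.97019
Series ([0.98877] and [0.97019]): 0.98877 × 0.97019 = 0.959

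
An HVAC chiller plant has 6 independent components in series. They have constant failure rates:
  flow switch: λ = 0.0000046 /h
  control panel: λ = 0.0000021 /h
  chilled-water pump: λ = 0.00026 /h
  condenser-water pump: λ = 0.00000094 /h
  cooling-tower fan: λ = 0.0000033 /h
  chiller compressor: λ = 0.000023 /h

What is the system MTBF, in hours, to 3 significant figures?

Series of exponential components: λ_sys = Σ λ_i
λ_sys = 0.0000046 + 0.0000021 + 0.00026 + 0.00000094 + 0.0000033 + 0.000023 = 2.9394e-04 /h
MTBF = 1 / λ_sys = 3400 h

3400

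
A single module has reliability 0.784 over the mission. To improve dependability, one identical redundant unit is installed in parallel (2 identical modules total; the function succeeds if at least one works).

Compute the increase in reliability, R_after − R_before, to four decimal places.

R_before = 0.784
R_after = 1 − (1 − 0.784)^2 = 0.9533
ΔR = 0.9533 − 0.784 = 0.1693

0.1693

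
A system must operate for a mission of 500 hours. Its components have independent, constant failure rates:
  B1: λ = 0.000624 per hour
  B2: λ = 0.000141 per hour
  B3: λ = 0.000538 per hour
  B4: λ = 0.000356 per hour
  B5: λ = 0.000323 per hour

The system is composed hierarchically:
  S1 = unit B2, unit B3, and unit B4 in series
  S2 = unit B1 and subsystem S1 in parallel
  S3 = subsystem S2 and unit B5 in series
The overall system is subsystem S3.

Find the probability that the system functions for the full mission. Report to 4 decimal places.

0.7587

R(B1) = exp(−0.000624 × 500) = 0.731982
R(B2) = exp(−0.000141 × 500) = 0.931928
R(B3) = exp(−0.000538 × 500) = 0.764143
R(B4) = exp(−0.000356 × 500) = 0.836942
R(B5) = exp(−0.000323 × 500) = 0.850867
Series (B2, B3, and B4): 0.931928 × 0.764143 × 0.836942 = 0.596008
Parallel (B1 and [0.596008]): 1 − (1 − 0.731982)(1 − 0.596008) = 0.891723
Series ([0.891723] and B5): 0.891723 × 0.850867 = 0.7587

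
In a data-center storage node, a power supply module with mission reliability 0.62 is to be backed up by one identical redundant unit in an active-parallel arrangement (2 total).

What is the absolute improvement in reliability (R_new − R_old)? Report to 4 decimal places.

R_before = 0.62
R_after = 1 − (1 − 0.62)^2 = 0.8556
ΔR = 0.8556 − 0.62 = 0.2356

0.2356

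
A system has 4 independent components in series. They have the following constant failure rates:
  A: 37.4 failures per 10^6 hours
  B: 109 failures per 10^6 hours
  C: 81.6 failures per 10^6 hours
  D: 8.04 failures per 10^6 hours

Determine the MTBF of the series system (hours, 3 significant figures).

Series of exponential components: λ_sys = Σ λ_i
λ_sys = 0.0000374 + 0.000109 + 0.0000816 + 0.00000804 = 2.3604e-04 /h
MTBF = 1 / λ_sys = 4240 h

4240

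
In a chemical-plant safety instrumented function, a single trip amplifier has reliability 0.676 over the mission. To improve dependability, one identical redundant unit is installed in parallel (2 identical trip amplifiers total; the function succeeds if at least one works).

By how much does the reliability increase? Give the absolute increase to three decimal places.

0.219

R_before = 0.676
R_after = 1 − (1 − 0.676)^2 = 0.895
ΔR = 0.895 − 0.676 = 0.219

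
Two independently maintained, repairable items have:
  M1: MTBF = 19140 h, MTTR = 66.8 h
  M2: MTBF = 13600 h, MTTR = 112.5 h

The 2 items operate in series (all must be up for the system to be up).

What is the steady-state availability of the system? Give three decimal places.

A(M1) = MTBF/(MTBF+MTTR) = 19140/(19140+66.8) = 0.996522
A(M2) = MTBF/(MTBF+MTTR) = 13600/(13600+112.5) = 0.991796
Series availability: 0.996522 × 0.991796 = 0.988

0.988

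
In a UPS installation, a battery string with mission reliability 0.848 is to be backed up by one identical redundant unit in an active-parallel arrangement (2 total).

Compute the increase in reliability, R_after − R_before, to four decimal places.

0.1289

R_before = 0.848
R_after = 1 − (1 − 0.848)^2 = 0.9769
ΔR = 0.9769 − 0.848 = 0.1289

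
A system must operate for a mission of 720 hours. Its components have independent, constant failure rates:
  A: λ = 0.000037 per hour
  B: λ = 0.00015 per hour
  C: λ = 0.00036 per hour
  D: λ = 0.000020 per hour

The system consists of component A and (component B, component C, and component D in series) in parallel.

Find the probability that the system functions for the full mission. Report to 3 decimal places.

0.992

R(A) = exp(−0.000037 × 720) = 0.97371
R(B) = exp(−0.00015 × 720) = 0.89763
R(C) = exp(−0.00036 × 720) = 0.77167
R(D) = exp(−0.000020 × 720) = 0.98570
Series (B, C, and D): 0.89763 × 0.77167 × 0.98570 = 0.68277
Parallel (A and [0.68277]): 1 − (1 − 0.97371)(1 − 0.68277) = 0.992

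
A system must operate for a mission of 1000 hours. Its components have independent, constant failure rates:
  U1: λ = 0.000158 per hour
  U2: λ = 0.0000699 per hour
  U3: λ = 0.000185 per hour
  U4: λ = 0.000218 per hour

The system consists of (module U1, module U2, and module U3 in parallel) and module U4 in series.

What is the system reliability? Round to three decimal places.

0.803

R(U1) = exp(−0.000158 × 1000) = 0.85385
R(U2) = exp(−0.0000699 × 1000) = 0.93249
R(U3) = exp(−0.000185 × 1000) = 0.83110
R(U4) = exp(−0.000218 × 1000) = 0.80413
Parallel (U1, U2, and U3): 1 − (1 − 0.85385)(1 − 0.93249)(1 − 0.83110) = 0.99833
Series ([0.99833] and U4): 0.99833 × 0.80413 = 0.803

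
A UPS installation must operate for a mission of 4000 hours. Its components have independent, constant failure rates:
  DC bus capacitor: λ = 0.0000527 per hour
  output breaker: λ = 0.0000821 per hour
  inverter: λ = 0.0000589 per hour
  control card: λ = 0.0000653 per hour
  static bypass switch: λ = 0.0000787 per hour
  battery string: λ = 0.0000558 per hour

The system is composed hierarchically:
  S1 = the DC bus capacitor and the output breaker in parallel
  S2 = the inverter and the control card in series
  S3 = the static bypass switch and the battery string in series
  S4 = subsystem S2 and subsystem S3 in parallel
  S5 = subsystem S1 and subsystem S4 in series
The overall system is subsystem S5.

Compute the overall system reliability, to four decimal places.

R(DC bus capacitor) = exp(−0.0000527 × 4000) = 0.809936
R(output breaker) = exp(−0.0000821 × 4000) = 0.720075
R(inverter) = exp(−0.0000589 × 4000) = 0.790097
R(control card) = exp(−0.0000653 × 4000) = 0.770127
R(static bypass switch) = exp(−0.0000787 × 4000) = 0.729935
R(battery string) = exp(−0.0000558 × 4000) = 0.799955
Parallel (DC bus capacitor and output breaker): 1 − (1 − 0.809936)(1 − 0.720075) = 0.946796
Series (inverter and control card): 0.790097 × 0.770127 = 0.608475
Series (static bypass switch and battery string): 0.729935 × 0.799955 = 0.583915
Parallel ([0.608475] and [0.583915]): 1 − (1 − 0.608475)(1 − 0.583915) = 0.837092
Series ([0.946796] and [0.837092]): 0.946796 × 0.837092 = 0.7926

0.7926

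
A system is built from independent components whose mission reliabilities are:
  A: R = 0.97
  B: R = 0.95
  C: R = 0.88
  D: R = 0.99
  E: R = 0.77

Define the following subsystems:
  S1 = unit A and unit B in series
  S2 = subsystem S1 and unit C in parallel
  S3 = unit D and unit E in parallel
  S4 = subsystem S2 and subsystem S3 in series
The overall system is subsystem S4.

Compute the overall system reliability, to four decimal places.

0.9883

Series (A and B): 0.970000 × 0.950000 = 0.921500
Parallel ([0.921500] and C): 1 − (1 − 0.921500)(1 − 0.880000) = 0.990580
Parallel (D and E): 1 − (1 − 0.990000)(1 − 0.770000) = 0.997700
Series ([0.990580] and [0.997700]): 0.990580 × 0.997700 = 0.9883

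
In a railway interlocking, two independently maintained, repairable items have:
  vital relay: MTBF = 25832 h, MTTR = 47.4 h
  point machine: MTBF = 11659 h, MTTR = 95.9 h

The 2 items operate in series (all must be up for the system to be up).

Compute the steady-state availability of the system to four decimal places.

A(vital relay) = MTBF/(MTBF+MTTR) = 25832/(25832+47.4) = 0.998168
A(point machine) = MTBF/(MTBF+MTTR) = 11659/(11659+95.9) = 0.991842
Series availability: 0.998168 × 0.991842 = 0.9900

0.9900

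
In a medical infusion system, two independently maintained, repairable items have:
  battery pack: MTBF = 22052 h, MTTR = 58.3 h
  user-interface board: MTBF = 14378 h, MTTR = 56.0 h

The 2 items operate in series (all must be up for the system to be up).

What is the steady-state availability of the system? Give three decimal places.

A(battery pack) = MTBF/(MTBF+MTTR) = 22052/(22052+58.3) = 0.997363
A(user-interface board) = MTBF/(MTBF+MTTR) = 14378/(14378+56.0) = 0.996120
Series availability: 0.997363 × 0.996120 = 0.993

0.993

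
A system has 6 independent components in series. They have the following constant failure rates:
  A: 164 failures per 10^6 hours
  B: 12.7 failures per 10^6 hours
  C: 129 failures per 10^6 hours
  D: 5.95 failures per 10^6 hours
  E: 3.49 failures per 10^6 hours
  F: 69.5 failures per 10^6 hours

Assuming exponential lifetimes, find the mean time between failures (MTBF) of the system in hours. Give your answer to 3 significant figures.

2600

Series of exponential components: λ_sys = Σ λ_i
λ_sys = 0.000164 + 0.0000127 + 0.000129 + 0.00000595 + 0.00000349 + 0.0000695 = 3.8464e-04 /h
MTBF = 1 / λ_sys = 2600 h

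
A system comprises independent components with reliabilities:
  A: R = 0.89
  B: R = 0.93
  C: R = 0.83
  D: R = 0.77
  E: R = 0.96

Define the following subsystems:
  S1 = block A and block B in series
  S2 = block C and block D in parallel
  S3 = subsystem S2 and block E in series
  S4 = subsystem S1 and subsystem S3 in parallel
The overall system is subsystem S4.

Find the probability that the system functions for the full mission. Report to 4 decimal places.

0.9866

Series (A and B): 0.890000 × 0.930000 = 0.827700
Parallel (C and D): 1 − (1 − 0.830000)(1 − 0.770000) = 0.960900
Series ([0.960900] and E): 0.960900 × 0.960000 = 0.922464
Parallel ([0.827700] and [0.922464]): 1 − (1 − 0.827700)(1 − 0.922464) = 0.9866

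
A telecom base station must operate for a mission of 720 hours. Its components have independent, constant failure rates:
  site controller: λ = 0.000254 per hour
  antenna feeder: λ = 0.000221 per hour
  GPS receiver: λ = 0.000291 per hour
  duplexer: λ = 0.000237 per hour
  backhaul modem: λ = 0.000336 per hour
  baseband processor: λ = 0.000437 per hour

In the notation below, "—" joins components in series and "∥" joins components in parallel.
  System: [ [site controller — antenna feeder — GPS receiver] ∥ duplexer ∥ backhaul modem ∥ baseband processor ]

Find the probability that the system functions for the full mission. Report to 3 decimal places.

R(site controller) = exp(−0.000254 × 720) = 0.83287
R(antenna feeder) = exp(−0.000221 × 720) = 0.85289
R(GPS receiver) = exp(−0.000291 × 720) = 0.81097
R(duplexer) = exp(−0.000237 × 720) = 0.84313
R(backhaul modem) = exp(−0.000336 × 720) = 0.78512
R(baseband processor) = exp(−0.000437 × 720) = 0.73005
Series (site controller, antenna feeder, and GPS receiver): 0.83287 × 0.85289 × 0.81097 = 0.57607
Parallel ([0.57607], duplexer, backhaul modem, and baseband processor): 1 − (1 − 0.57607)(1 − 0.84313)(1 − 0.78512)(1 − 0.73005) = 0.996

0.996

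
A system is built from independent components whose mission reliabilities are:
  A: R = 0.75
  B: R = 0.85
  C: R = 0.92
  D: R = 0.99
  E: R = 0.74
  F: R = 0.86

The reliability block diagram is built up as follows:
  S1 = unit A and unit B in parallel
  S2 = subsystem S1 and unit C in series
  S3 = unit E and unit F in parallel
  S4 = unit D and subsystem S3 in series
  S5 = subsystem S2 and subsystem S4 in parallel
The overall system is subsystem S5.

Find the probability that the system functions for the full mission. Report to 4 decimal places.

Parallel (A and B): 1 − (1 − 0.750000)(1 − 0.850000) = 0.962500
Series ([0.962500] and C): 0.962500 × 0.920000 = 0.885500
Parallel (E and F): 1 − (1 − 0.740000)(1 − 0.860000) = 0.963600
Series (D and [0.963600]): 0.990000 × 0.963600 = 0.953964
Parallel ([0.885500] and [0.953964]): 1 − (1 − 0.885500)(1 − 0.953964) = 0.9947

0.9947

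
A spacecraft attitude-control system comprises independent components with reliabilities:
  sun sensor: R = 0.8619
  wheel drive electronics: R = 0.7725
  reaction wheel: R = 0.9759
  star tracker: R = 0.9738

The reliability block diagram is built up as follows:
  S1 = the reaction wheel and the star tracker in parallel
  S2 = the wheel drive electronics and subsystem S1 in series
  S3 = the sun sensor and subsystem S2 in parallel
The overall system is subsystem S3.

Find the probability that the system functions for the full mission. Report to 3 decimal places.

Parallel (reaction wheel and star tracker): 1 − (1 − 0.97590)(1 − 0.97380) = 0.99937
Series (wheel drive electronics and [0.99937]): 0.77250 × 0.99937 = 0.77201
Parallel (sun sensor and [0.77201]): 1 − (1 − 0.86190)(1 − 0.77201) = 0.969

0.969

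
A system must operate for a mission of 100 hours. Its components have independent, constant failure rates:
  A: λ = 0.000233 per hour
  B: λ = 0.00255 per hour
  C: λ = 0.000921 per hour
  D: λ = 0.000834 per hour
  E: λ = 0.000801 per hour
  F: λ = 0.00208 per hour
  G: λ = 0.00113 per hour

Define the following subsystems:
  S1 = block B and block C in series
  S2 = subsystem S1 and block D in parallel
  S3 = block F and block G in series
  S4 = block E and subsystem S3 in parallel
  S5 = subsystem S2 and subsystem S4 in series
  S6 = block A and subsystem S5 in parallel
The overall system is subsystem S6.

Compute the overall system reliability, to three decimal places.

0.999

R(A) = exp(−0.000233 × 100) = 0.97697
R(B) = exp(−0.00255 × 100) = 0.77492
R(C) = exp(−0.000921 × 100) = 0.91201
R(D) = exp(−0.000834 × 100) = 0.91998
R(E) = exp(−0.000801 × 100) = 0.92302
R(F) = exp(−0.00208 × 100) = 0.81221
R(G) = exp(−0.00113 × 100) = 0.89315
Series (B and C): 0.77492 × 0.91201 = 0.70673
Parallel ([0.70673] and D): 1 − (1 − 0.70673)(1 − 0.91998) = 0.97653
Series (F and G): 0.81221 × 0.89315 = 0.72543
Parallel (E and [0.72543]): 1 − (1 − 0.92302)(1 − 0.72543) = 0.97886
Series ([0.97653] and [0.97886]): 0.97653 × 0.97886 = 0.95589
Parallel (A and [0.95589]): 1 − (1 − 0.97697)(1 − 0.95589) = 0.999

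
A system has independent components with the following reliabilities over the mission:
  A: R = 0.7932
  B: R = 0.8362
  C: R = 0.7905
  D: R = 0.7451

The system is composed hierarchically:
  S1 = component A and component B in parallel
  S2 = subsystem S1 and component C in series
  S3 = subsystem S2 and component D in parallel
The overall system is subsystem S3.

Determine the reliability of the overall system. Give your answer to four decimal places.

Parallel (A and B): 1 − (1 − 0.793200)(1 − 0.836200) = 0.966126
Series ([0.966126] and C): 0.966126 × 0.790500 = 0.763723
Parallel ([0.763723] and D): 1 − (1 − 0.763723)(1 − 0.745100) = 0.9398

0.9398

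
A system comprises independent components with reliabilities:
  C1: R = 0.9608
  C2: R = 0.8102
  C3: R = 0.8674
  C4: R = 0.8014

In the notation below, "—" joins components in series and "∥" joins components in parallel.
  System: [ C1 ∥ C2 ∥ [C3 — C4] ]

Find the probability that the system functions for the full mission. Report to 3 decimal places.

Series (C3 and C4): 0.86740 × 0.80140 = 0.69513
Parallel (C1, C2, and [0.69513]): 1 − (1 − 0.96080)(1 − 0.81020)(1 − 0.69513) = 0.998

0.998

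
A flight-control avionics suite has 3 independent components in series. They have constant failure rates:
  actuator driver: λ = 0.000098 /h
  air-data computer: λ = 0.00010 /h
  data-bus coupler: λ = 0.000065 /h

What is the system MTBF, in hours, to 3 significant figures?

3800

Series of exponential components: λ_sys = Σ λ_i
λ_sys = 0.000098 + 0.00010 + 0.000065 = 2.6300e-04 /h
MTBF = 1 / λ_sys = 3800 h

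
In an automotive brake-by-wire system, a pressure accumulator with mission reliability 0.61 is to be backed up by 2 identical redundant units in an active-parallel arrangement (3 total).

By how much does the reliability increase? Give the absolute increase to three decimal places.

R_before = 0.61
R_after = 1 − (1 − 0.61)^3 = 0.941
ΔR = 0.941 − 0.61 = 0.331

0.331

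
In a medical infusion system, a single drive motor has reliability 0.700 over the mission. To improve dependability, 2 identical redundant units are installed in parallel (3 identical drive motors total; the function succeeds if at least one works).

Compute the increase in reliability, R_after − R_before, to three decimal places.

0.273

R_before = 0.700
R_after = 1 − (1 − 0.700)^3 = 0.973
ΔR = 0.973 − 0.700 = 0.273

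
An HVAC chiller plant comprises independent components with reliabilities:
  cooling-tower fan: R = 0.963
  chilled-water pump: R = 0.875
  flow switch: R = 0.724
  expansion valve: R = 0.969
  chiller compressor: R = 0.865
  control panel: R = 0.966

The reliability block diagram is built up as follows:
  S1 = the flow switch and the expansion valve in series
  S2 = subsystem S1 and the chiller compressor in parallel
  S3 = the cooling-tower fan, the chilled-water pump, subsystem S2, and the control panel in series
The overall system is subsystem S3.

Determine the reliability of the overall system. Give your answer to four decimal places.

Series (flow switch and expansion valve): 0.724000 × 0.969000 = 0.701556
Parallel ([0.701556] and chiller compressor): 1 − (1 − 0.701556)(1 − 0.865000) = 0.959710
Series (cooling-tower fan, chilled-water pump, [0.959710], and control panel): 0.963000 × 0.875000 × 0.959710 × 0.966000 = 0.7812

0.7812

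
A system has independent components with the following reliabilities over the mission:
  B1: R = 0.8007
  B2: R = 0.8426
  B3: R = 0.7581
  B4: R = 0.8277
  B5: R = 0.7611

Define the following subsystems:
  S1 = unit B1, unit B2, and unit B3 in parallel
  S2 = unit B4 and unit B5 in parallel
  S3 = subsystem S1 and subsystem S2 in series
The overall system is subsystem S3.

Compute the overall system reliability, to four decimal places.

0.9516

Parallel (B1, B2, and B3): 1 − (1 − 0.800700)(1 − 0.842600)(1 − 0.758100) = 0.992412
Parallel (B4 and B5): 1 − (1 − 0.827700)(1 − 0.761100) = 0.958838
Series ([0.992412] and [0.958838]): 0.992412 × 0.958838 = 0.9516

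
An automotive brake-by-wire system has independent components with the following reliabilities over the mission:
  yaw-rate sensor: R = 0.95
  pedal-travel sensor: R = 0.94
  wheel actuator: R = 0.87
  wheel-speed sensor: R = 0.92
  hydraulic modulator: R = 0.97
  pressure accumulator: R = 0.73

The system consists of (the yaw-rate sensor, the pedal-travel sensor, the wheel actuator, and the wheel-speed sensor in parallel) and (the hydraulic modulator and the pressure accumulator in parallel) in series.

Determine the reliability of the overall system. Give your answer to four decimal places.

Parallel (yaw-rate sensor, pedal-travel sensor, wheel actuator, and wheel-speed sensor): 1 − (1 − 0.950000)(1 − 0.940000)(1 − 0.870000)(1 − 0.920000) = 0.999969
Parallel (hydraulic modulator and pressure accumulator): 1 − (1 − 0.970000)(1 − 0.730000) = 0.991900
Series ([0.999969] and [0.991900]): 0.999969 × 0.991900 = 0.9919

0.9919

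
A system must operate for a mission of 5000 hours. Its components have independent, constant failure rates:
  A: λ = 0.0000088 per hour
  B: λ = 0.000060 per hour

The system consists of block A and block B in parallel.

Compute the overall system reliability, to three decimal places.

0.989

R(A) = exp(−0.0000088 × 5000) = 0.95695
R(B) = exp(−0.000060 × 5000) = 0.74082
Parallel (A and B): 1 − (1 − 0.95695)(1 − 0.74082) = 0.989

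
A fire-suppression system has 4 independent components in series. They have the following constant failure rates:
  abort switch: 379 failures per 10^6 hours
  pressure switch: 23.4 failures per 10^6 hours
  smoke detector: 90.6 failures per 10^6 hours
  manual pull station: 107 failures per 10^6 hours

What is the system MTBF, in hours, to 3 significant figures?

Series of exponential components: λ_sys = Σ λ_i
λ_sys = 0.000379 + 0.0000234 + 0.0000906 + 0.000107 = 6.0000e-04 /h
MTBF = 1 / λ_sys = 1670 h

1670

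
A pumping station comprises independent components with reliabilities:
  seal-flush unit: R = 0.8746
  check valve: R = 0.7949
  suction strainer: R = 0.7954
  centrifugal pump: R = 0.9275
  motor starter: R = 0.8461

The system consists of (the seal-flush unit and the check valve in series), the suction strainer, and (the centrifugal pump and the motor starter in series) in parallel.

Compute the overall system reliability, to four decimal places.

Series (seal-flush unit and check valve): 0.874600 × 0.794900 = 0.695220
Series (centrifugal pump and motor starter): 0.927500 × 0.846100 = 0.784758
Parallel ([0.695220], suction strainer, and [0.784758]): 1 − (1 − 0.695220)(1 − 0.795400)(1 − 0.784758) = 0.9866

0.9866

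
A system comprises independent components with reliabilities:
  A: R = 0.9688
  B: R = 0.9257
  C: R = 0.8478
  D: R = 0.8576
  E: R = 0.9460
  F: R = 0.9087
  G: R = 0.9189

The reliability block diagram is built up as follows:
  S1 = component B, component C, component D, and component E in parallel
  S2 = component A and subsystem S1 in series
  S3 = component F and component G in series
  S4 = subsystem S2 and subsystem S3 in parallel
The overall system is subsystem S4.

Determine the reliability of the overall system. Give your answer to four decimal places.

Parallel (B, C, D, and E): 1 − (1 − 0.925700)(1 − 0.847800)(1 − 0.857600)(1 − 0.946000) = 0.999913
Series (A and [0.999913]): 0.968800 × 0.999913 = 0.968716
Series (F and G): 0.908700 × 0.918900 = 0.835004
Parallel ([0.968716] and [0.835004]): 1 − (1 − 0.968716)(1 − 0.835004) = 0.9948

0.9948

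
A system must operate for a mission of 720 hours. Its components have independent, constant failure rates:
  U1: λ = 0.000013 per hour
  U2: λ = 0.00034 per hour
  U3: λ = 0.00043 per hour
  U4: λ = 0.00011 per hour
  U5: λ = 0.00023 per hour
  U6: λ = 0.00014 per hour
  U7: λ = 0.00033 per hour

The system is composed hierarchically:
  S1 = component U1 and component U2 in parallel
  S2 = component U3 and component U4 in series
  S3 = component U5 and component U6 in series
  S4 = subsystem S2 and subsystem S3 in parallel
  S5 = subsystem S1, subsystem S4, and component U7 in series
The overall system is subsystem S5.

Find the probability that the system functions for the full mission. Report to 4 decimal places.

0.7276

R(U1) = exp(−0.000013 × 720) = 0.990684
R(U2) = exp(−0.00034 × 720) = 0.782861
R(U3) = exp(−0.00043 × 720) = 0.733740
R(U4) = exp(−0.00011 × 720) = 0.923855
R(U5) = exp(−0.00023 × 720) = 0.847385
R(U6) = exp(−0.00014 × 720) = 0.904114
R(U7) = exp(−0.00033 × 720) = 0.788518
Parallel (U1 and U2): 1 − (1 − 0.990684)(1 − 0.782861) = 0.997977
Series (U3 and U4): 0.733740 × 0.923855 = 0.677869
Series (U5 and U6): 0.847385 × 0.904114 = 0.766133
Parallel ([0.677869] and [0.766133]): 1 − (1 − 0.677869)(1 − 0.766133) = 0.924664
Series ([0.997977], [0.924664], and U7): 0.997977 × 0.924664 × 0.788518 = 0.7276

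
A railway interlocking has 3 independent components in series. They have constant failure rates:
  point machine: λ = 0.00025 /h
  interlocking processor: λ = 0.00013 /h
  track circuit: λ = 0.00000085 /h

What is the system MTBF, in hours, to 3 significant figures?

Series of exponential components: λ_sys = Σ λ_i
λ_sys = 0.00025 + 0.00013 + 0.00000085 = 3.8085e-04 /h
MTBF = 1 / λ_sys = 2630 h

2630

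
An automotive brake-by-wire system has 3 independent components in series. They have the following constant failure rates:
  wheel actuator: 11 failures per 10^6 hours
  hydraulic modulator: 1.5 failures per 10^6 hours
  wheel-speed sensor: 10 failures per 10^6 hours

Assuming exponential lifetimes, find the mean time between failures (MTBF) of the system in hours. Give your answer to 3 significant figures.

Series of exponential components: λ_sys = Σ λ_i
λ_sys = 0.000011 + 0.0000015 + 0.000010 = 2.2500e-05 /h
MTBF = 1 / λ_sys = 44400 h

44400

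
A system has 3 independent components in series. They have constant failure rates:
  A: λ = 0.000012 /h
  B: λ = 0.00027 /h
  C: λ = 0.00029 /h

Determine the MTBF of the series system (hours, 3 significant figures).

Series of exponential components: λ_sys = Σ λ_i
λ_sys = 0.000012 + 0.00027 + 0.00029 = 5.7200e-04 /h
MTBF = 1 / λ_sys = 1750 h

1750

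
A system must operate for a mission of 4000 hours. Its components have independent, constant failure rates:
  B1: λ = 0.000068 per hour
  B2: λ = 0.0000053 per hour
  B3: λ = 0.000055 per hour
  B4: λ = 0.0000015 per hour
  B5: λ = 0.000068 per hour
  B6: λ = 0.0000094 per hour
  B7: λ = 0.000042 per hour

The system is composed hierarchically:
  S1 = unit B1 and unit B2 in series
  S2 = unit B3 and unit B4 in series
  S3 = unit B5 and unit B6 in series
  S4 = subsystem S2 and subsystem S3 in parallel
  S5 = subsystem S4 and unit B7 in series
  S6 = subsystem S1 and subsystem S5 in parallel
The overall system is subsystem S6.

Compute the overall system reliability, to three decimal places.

0.949

R(B1) = exp(−0.000068 × 4000) = 0.76185
R(B2) = exp(−0.0000053 × 4000) = 0.97902
R(B3) = exp(−0.000055 × 4000) = 0.80252
R(B4) = exp(−0.0000015 × 4000) = 0.99402
R(B5) = exp(−0.000068 × 4000) = 0.76185
R(B6) = exp(−0.0000094 × 4000) = 0.96310
R(B7) = exp(−0.000042 × 4000) = 0.84535
Series (B1 and B2): 0.76185 × 0.97902 = 0.74587
Series (B3 and B4): 0.80252 × 0.99402 = 0.79772
Series (B5 and B6): 0.76185 × 0.96310 = 0.73374
Parallel ([0.79772] and [0.73374]): 1 − (1 − 0.79772)(1 − 0.73374) = 0.94614
Series ([0.94614] and B7): 0.94614 × 0.84535 = 0.79982
Parallel ([0.74587] and [0.79982]): 1 − (1 − 0.74587)(1 − 0.79982) = 0.949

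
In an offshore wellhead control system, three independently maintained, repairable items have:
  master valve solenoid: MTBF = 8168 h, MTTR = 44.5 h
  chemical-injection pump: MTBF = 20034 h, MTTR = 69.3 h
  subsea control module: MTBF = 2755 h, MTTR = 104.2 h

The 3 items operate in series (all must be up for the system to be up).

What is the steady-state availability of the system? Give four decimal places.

A(master valve solenoid) = MTBF/(MTBF+MTTR) = 8168/(8168+44.5) = 0.994581
A(chemical-injection pump) = MTBF/(MTBF+MTTR) = 20034/(20034+69.3) = 0.996553
A(subsea control module) = MTBF/(MTBF+MTTR) = 2755/(2755+104.2) = 0.963556
Series availability: 0.994581 × 0.996553 × 0.963556 = 0.9550

0.9550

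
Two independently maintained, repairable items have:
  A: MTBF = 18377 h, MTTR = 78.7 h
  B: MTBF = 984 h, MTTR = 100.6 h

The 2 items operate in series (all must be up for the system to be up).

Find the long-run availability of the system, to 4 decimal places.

A(A) = MTBF/(MTBF+MTTR) = 18377/(18377+78.7) = 0.995736
A(B) = MTBF/(MTBF+MTTR) = 984/(984+100.6) = 0.907247
Series availability: 0.995736 × 0.907247 = 0.9034

0.9034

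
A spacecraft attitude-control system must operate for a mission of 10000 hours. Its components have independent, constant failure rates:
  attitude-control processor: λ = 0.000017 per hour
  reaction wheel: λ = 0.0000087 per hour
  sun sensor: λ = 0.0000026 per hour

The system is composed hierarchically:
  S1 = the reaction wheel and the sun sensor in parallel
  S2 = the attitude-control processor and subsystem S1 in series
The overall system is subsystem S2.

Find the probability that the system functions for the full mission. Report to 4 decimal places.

R(attitude-control processor) = exp(−0.000017 × 10000) = 0.843665
R(reaction wheel) = exp(−0.0000087 × 10000) = 0.916677
R(sun sensor) = exp(−0.0000026 × 10000) = 0.974335
Parallel (reaction wheel and sun sensor): 1 − (1 − 0.916677)(1 − 0.974335) = 0.997862
Series (attitude-control processor and [0.997862]): 0.843665 × 0.997862 = 0.8419

0.8419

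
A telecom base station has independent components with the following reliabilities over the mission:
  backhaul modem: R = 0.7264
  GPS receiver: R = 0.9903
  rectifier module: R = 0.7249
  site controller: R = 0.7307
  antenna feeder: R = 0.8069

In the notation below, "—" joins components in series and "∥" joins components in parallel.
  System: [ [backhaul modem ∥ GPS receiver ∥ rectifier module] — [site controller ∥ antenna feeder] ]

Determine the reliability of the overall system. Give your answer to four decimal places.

0.9473

Parallel (backhaul modem, GPS receiver, and rectifier module): 1 − (1 − 0.726400)(1 − 0.990300)(1 − 0.724900) = 0.999270
Parallel (site controller and antenna feeder): 1 − (1 − 0.730700)(1 − 0.806900) = 0.947998
Series ([0.999270] and [0.947998]): 0.999270 × 0.947998 = 0.9473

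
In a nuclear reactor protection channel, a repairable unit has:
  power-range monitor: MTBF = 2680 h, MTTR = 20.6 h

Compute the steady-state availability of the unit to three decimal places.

A(power-range monitor) = MTBF/(MTBF+MTTR) = 2680/(2680+20.6) = 0.992

0.992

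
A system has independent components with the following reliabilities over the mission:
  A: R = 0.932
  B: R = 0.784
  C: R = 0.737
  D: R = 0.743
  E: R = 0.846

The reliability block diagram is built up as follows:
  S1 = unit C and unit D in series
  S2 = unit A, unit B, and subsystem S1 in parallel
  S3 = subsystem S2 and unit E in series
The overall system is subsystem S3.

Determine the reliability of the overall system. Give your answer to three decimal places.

0.840

Series (C and D): 0.73700 × 0.74300 = 0.54759
Parallel (A, B, and [0.54759]): 1 − (1 − 0.93200)(1 − 0.78400)(1 − 0.54759) = 0.99336
Series ([0.99336] and E): 0.99336 × 0.84600 = 0.840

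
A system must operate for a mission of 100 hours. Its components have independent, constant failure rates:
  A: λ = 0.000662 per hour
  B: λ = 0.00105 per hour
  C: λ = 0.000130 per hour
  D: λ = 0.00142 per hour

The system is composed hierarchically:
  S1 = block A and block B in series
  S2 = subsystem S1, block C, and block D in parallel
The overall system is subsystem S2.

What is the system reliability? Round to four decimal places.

R(A) = exp(−0.000662 × 100) = 0.935944
R(B) = exp(−0.00105 × 100) = 0.900325
R(C) = exp(−0.000130 × 100) = 0.987084
R(D) = exp(−0.00142 × 100) = 0.867621
Series (A and B): 0.935944 × 0.900325 = 0.842654
Parallel ([0.842654], C, and D): 1 − (1 − 0.842654)(1 − 0.987084)(1 − 0.867621) = 0.9997

0.9997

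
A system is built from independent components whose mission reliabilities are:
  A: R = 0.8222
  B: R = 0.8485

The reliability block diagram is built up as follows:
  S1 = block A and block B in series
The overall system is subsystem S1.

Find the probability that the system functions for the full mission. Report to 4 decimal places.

0.6976

Series (A and B): 0.822200 × 0.848500 = 0.6976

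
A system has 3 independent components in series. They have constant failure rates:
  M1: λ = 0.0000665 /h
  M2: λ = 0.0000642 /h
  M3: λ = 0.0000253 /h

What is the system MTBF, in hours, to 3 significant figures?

6410

Series of exponential components: λ_sys = Σ λ_i
λ_sys = 0.0000665 + 0.0000642 + 0.0000253 = 1.5600e-04 /h
MTBF = 1 / λ_sys = 6410 h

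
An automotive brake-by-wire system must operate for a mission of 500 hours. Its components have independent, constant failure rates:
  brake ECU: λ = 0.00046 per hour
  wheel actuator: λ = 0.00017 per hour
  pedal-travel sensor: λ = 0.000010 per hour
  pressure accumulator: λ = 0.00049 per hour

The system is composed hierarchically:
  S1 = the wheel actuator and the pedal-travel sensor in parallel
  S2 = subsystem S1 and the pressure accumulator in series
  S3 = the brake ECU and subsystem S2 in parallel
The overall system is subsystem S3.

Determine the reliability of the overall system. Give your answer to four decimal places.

0.9553

R(brake ECU) = exp(−0.00046 × 500) = 0.794534
R(wheel actuator) = exp(−0.00017 × 500) = 0.918512
R(pedal-travel sensor) = exp(−0.000010 × 500) = 0.995012
R(pressure accumulator) = exp(−0.00049 × 500) = 0.782705
Parallel (wheel actuator and pedal-travel sensor): 1 − (1 − 0.918512)(1 − 0.995012) = 0.999594
Series ([0.999594] and pressure accumulator): 0.999594 × 0.782705 = 0.782387
Parallel (brake ECU and [0.782387]): 1 − (1 − 0.794534)(1 − 0.782387) = 0.9553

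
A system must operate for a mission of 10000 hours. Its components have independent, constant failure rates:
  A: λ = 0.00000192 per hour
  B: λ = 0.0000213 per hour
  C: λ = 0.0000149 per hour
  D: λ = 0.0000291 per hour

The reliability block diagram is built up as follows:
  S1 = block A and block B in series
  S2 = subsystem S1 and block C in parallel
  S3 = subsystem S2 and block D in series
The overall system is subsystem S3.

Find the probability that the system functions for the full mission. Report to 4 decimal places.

R(A) = exp(−0.00000192 × 10000) = 0.980983
R(B) = exp(−0.0000213 × 10000) = 0.808156
R(C) = exp(−0.0000149 × 10000) = 0.861569
R(D) = exp(−0.0000291 × 10000) = 0.747516
Series (A and B): 0.980983 × 0.808156 = 0.792787
Parallel ([0.792787] and C): 1 − (1 − 0.792787)(1 − 0.861569) = 0.971315
Series ([0.971315] and D): 0.971315 × 0.747516 = 0.7261

0.7261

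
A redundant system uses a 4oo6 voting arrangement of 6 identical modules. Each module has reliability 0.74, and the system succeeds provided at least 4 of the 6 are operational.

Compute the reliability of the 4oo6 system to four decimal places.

0.8144

R = Σ_{i=4}^{6} C(6,i) p^i (1−p)^{6−i} with p = 0.74
C(6,4)·0.74^4·0.26^2 = 0.304064
C(6,5)·0.74^5·0.26^1 = 0.346165
C(6,6)·0.74^6·0.26^0 = 0.164206
Sum = 0.8144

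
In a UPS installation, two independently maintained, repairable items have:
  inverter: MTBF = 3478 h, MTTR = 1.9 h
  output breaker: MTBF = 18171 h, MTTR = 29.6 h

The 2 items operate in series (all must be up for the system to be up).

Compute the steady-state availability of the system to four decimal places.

0.9978

A(inverter) = MTBF/(MTBF+MTTR) = 3478/(3478+1.9) = 0.999454
A(output breaker) = MTBF/(MTBF+MTTR) = 18171/(18171+29.6) = 0.998374
Series availability: 0.999454 × 0.998374 = 0.9978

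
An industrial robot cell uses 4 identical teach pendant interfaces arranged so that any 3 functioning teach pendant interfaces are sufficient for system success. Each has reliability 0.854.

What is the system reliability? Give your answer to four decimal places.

0.8956

R = Σ_{i=3}^{4} C(4,i) p^i (1−p)^{4−i} with p = 0.854
C(4,3)·0.854^3·0.146^1 = 0.363736
C(4,4)·0.854^4·0.146^0 = 0.531902
Sum = 0.8956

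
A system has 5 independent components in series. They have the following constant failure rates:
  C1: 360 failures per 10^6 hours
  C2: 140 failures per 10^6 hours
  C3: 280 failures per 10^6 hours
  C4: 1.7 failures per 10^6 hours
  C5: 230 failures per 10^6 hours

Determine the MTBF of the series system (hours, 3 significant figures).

988

Series of exponential components: λ_sys = Σ λ_i
λ_sys = 0.00036 + 0.00014 + 0.00028 + 0.0000017 + 0.00023 = 1.0117e-03 /h
MTBF = 1 / λ_sys = 988 h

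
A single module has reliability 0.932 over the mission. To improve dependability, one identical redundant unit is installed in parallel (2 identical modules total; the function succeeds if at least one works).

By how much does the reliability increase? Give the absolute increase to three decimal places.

0.063

R_before = 0.932
R_after = 1 − (1 − 0.932)^2 = 0.995
ΔR = 0.995 − 0.932 = 0.063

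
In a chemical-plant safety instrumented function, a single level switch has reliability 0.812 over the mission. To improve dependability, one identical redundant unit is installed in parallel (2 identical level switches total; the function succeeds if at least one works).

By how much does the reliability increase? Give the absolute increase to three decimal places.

R_before = 0.812
R_after = 1 − (1 − 0.812)^2 = 0.965
ΔR = 0.965 − 0.812 = 0.153

0.153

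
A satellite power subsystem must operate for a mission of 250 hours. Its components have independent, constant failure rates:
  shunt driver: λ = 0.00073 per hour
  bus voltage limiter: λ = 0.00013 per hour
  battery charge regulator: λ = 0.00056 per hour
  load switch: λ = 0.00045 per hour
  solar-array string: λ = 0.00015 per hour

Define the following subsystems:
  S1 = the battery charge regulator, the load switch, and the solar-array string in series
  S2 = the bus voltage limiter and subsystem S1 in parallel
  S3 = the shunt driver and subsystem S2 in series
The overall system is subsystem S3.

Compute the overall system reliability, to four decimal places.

0.8265

R(shunt driver) = exp(−0.00073 × 250) = 0.833185
R(bus voltage limiter) = exp(−0.00013 × 250) = 0.968022
R(battery charge regulator) = exp(−0.00056 × 250) = 0.869358
R(load switch) = exp(−0.00045 × 250) = 0.893597
R(solar-array string) = exp(−0.00015 × 250) = 0.963194
Series (battery charge regulator, load switch, and solar-array string): 0.869358 × 0.893597 × 0.963194 = 0.748263
Parallel (bus voltage limiter and [0.748263]): 1 − (1 − 0.968022)(1 − 0.748263) = 0.991950
Series (shunt driver and [0.991950]): 0.833185 × 0.991950 = 0.8265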